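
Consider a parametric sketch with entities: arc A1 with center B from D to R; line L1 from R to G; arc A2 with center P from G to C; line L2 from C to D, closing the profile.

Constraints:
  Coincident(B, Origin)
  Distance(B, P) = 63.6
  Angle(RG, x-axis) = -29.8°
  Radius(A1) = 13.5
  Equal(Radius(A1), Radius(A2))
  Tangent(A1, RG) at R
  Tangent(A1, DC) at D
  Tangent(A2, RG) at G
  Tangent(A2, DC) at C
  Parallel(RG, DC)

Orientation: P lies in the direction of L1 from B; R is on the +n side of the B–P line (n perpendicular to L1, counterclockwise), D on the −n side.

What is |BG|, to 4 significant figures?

65.02

Tangency of A1 to both parallel lines with radius 13.5 puts R and D at B ± 13.5·n: R = (6.709, 11.71), D = (-6.709, -11.71). Equal radii place G and C the same way about P: G = P + 13.5·n = (61.90, -19.89), C = P − 13.5·n = (48.48, -43.32). Then |BG| = |G − B| = 65.02.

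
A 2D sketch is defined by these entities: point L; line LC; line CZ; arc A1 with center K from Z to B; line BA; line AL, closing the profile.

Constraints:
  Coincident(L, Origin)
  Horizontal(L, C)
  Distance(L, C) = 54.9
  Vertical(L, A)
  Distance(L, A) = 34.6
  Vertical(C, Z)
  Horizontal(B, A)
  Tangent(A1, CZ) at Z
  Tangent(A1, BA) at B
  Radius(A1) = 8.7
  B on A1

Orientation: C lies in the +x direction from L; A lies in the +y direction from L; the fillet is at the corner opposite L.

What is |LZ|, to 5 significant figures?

60.703

The virtual corner opposite L is at (54.900, 34.600). Since A1 is tangent to CZ there, KZ ⟂ CZ and the tangent condition forces KB to be normal to BA, with radius 8.7, so the center K sits 8.7 in from both sides at K = (46.200, 25.900). That places the tangent points at Z = (54.900, 25.900) on CZ and B = (46.200, 34.600) on BA. Then |LZ| = |Z − L| = 60.703.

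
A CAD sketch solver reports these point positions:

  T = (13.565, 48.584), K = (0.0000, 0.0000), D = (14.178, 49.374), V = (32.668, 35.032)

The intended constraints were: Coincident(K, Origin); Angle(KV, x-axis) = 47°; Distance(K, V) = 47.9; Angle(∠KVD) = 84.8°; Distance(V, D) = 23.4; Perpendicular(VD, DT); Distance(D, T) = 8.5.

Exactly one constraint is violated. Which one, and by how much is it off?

Distance(D, T) = 8.5 — off by 7.50.

K = (0.00, 0.00) ✓; KV at 47.00° ✓; |KV| = 47.90 ✓; ∠KVD = 84.80° ✓; |VD| = 23.40 ✓; ∠(VD, DT) = 89.99° ✓; |DT| = 0.9999 ✗.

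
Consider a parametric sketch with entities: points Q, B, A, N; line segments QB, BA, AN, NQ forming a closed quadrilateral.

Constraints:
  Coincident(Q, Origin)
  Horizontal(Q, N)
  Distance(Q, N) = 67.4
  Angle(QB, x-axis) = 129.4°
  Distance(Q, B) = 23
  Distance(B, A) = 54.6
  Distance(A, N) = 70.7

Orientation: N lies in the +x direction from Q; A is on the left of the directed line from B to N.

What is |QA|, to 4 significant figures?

61.11

Q is at the origin; Q and N share the same y with |QN| = 67.4 and N in +x, so N = (67.4, 0). QB runs at 129.4° with |QB| = 23.0, so B = (-14.60, 17.77). A is determined by |BA| = 54.6 and |AN| = 70.7 together: it lies at the intersection of circle(B, 54.6) and circle(N, 70.7). With |BN| = 83.90, the foot of the radical line on BN is 29.93 from B and the perpendicular offset is √(54.6² − 29.93²) = 45.67. Taking the left-of-BN solution: A = (24.32, 56.06).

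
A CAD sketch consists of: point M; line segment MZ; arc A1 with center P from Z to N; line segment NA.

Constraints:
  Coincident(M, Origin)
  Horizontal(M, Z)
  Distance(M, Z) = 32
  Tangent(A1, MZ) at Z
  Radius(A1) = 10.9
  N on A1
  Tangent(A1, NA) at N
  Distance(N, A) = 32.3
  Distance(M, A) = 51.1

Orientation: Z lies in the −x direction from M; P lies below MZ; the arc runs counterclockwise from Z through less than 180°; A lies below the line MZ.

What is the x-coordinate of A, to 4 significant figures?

-25.39

M is at the origin; MZ is horizontal with |MZ| = 32.0 and Z on the −x side, so Z = (-32.00, 0.000). Tangency of A1 to MZ means the radius PZ is perpendicular to MZ, so P = Z + (0, -10.9) = (-32.00, -10.90). Since PN ⟂ NA (tangency), |PA| = √(10.9² + 32.3²) = 34.09 regardless of where N sits on A1. So A lies on both circle(M, 51.1) and circle(P, 34.09); the below-MZ intersection is A = (-25.39, -44.34). N is the foot of the tangent from A: N = (-41.46, -16.32).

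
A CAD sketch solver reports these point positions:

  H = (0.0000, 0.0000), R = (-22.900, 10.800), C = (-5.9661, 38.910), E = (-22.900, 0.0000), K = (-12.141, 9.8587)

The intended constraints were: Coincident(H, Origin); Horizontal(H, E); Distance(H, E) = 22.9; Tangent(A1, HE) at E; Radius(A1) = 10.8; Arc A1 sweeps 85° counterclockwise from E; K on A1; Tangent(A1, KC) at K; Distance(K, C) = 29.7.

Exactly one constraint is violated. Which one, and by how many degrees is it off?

Tangent(A1, KC) at K — off by 7.00°.

H = (0.00, 0.00) ✓; H.y = 0.00, E.y = 0.00 ✓; |HE| = 22.90 ✓; ∠(RE, EH) = 90.00° ✓; |RE| = 10.80 ✓; bearing(R→K) − bearing(R→E) = 85.00° ✓; |RK| = 10.80 ✓; ∠(RK, KC) = 97.00° ✗; |KC| = 29.70 ✓.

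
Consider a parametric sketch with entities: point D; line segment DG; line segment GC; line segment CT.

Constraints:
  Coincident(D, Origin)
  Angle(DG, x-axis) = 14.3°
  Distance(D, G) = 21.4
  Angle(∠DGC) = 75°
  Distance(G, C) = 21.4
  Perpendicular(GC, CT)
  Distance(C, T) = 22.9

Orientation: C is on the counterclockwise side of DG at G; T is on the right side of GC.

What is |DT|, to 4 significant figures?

46.37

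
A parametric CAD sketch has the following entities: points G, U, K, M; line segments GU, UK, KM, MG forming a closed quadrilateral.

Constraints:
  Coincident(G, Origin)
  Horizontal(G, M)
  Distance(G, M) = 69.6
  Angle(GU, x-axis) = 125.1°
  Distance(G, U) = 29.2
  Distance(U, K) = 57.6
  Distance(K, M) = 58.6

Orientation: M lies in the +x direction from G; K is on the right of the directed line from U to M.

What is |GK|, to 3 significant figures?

28.4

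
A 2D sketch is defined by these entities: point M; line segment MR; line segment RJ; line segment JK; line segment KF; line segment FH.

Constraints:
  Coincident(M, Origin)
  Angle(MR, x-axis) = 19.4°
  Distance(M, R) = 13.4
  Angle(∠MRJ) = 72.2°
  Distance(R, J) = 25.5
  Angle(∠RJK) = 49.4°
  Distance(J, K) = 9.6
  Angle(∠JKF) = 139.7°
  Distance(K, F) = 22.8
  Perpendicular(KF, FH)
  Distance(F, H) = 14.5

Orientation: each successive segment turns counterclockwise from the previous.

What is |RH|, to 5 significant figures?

6.5236

∠JKF = 139.7° gives KF at -61.900° from the x-axis; with |KF| = 22.8, F = (5.9323, -4.7332). KF is perpendicular to FH, so FH runs at 28.100°; with |FH| = 14.5, H = (18.723, 2.0965). Then |RH| = |H − R| = 6.5236.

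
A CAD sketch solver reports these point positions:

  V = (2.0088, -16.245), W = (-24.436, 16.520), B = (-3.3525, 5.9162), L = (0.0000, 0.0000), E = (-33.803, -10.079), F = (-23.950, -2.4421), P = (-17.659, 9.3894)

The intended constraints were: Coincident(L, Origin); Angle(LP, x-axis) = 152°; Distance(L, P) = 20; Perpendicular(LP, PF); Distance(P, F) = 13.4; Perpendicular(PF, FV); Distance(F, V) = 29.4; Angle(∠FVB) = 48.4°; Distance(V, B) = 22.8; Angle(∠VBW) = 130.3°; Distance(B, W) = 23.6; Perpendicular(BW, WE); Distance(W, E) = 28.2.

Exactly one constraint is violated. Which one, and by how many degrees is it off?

Perpendicular(BW, WE) — off by 7.30°.

L = (0.00, 0.00) ✓; LP at 152.0° ✓; |LP| = 20.00 ✓; ∠(LP, PF) = 90.00° ✓; |PF| = 13.40 ✓; ∠(PF, FV) = 90.00° ✓; |FV| = 29.40 ✓; ∠FVB = 48.40° ✓; |VB| = 22.80 ✓; ∠VBW = 130.3° ✓; |BW| = 23.60 ✓; ∠(BW, WE) = 97.30° ✗; |WE| = 28.20 ✓.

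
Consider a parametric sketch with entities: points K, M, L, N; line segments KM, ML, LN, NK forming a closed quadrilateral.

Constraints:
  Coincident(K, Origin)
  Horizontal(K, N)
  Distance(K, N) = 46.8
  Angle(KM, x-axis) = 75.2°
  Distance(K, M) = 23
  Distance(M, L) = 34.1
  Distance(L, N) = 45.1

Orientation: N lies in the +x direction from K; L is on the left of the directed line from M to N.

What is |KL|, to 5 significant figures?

54.135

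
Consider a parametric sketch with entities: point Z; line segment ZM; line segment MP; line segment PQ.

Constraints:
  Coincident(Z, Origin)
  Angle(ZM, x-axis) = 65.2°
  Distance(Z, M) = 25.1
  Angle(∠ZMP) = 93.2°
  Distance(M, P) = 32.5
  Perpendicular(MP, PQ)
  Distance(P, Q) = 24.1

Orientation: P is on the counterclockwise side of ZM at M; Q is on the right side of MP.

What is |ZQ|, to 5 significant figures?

59.717

∠ZMP = 93.2°, so MP runs at 65.2° + (180° − 93.2°) = 152.00° from the x-axis; with |MP| = 32.5, P = M + 32.5·(cos 152.00°, sin 152.00°) = (-18.168, 38.043). The perpendicularity gives PQ at right angles to MP; with |PQ| = 24.1 on the right of MP, Q = P + 24.1·(0.46947, 0.88295) = (-6.8533, 59.322). Then |ZQ| = |Q − Z| = 59.717.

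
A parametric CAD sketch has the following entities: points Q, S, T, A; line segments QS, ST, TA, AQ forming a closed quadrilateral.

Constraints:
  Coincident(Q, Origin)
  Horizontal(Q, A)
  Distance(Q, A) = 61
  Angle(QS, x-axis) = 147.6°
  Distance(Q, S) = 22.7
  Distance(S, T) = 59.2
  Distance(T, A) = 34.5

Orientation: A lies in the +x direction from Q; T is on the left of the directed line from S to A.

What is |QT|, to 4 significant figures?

46.39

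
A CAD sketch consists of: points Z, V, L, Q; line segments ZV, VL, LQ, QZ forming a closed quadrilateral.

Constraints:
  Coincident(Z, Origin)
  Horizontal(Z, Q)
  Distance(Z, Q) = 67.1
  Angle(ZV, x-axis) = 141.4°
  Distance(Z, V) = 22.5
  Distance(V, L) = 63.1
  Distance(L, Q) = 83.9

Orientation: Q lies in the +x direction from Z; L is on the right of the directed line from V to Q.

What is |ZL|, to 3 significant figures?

47.2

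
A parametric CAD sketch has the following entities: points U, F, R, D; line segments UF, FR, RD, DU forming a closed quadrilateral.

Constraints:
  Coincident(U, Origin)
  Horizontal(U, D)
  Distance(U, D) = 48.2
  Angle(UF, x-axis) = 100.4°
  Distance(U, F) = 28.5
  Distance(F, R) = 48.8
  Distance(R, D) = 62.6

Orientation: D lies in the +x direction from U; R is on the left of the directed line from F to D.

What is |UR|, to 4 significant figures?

68.02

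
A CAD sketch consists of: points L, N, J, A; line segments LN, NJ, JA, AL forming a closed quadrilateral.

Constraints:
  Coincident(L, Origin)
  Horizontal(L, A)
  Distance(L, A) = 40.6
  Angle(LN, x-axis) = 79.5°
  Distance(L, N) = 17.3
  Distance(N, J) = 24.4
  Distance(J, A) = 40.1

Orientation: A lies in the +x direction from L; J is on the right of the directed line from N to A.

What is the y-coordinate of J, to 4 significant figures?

-7.309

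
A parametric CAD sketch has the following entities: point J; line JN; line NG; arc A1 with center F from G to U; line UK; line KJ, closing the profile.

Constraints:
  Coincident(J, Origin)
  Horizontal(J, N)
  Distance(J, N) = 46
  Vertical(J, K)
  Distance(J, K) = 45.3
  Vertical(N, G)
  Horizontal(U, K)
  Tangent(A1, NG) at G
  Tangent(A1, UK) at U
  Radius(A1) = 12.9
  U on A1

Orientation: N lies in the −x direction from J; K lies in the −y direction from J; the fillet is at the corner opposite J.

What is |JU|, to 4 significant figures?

56.10

J is at the origin; J and N share the same y with |JN| = 46.0 and N on the −x side, so N = (-46.00, 0.000). JK is vertical with |JK| = 45.3 and K on the −y side, so K = (0.000, -45.30). The virtual corner opposite J is at (-46.00, -45.30). Since A1 is tangent to NG there, FG ⟂ NG and the tangent condition forces FU to be normal to UK, with radius 12.9, so the center F sits 12.9 in from both sides at F = (-33.10, -32.40). That places the tangent points at G = (-46.00, -32.40) on NG and U = (-33.10, -45.30) on UK. Then |JU| = |U − J| = 56.10.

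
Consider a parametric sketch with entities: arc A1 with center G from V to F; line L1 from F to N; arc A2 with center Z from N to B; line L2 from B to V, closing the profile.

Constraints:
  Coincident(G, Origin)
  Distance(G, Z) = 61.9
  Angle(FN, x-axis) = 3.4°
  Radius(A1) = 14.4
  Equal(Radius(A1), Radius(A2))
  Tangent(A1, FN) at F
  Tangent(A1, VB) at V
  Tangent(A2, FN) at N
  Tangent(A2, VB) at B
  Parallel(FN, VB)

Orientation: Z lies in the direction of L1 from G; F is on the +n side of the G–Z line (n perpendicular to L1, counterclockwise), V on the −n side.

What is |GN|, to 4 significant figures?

63.55

Tangency of A1 to both parallel lines with radius 14.4 puts F and V at G ± 14.4·n: F = (-0.8540, 14.37), V = (0.8540, -14.37). Equal radii place N and B the same way about Z: N = Z + 14.4·n = (60.94, 18.05), B = Z − 14.4·n = (62.65, -10.70). Then |GN| = |N − G| = 63.55.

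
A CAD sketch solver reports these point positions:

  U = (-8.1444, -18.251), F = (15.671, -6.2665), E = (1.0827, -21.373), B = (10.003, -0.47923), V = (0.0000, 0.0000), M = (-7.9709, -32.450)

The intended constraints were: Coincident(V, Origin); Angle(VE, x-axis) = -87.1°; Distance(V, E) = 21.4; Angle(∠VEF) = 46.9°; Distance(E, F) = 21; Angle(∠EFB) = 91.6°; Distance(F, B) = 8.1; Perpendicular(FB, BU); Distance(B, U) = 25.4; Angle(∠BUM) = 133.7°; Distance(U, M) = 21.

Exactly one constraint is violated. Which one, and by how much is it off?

Distance(U, M) = 21 — off by 6.80.

V = (0.00, 0.00) ✓; VE at -87.10° ✓; |VE| = 21.40 ✓; ∠VEF = 46.90° ✓; |EF| = 21.00 ✓; ∠EFB = 91.60° ✓; |FB| = 8.101 ✓; ∠(FB, BU) = 90.00° ✓; |BU| = 25.40 ✓; ∠BUM = 133.7° ✓; |UM| = 14.20 ✗.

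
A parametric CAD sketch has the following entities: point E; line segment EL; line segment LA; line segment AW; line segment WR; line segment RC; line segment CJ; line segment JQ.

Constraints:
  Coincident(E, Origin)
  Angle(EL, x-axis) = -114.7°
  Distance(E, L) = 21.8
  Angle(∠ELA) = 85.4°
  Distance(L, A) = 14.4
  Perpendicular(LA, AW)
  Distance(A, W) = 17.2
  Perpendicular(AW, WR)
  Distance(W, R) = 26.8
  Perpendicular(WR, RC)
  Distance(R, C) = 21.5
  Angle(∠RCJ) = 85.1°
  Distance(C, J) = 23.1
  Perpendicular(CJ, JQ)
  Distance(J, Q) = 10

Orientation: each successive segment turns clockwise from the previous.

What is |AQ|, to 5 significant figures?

8.9350

∠RCJ = 85.1° gives CJ at 145.80° from the x-axis; with |CJ| = 23.1, J = (-19.506, -16.640). CJ ⟂ JQ, so JQ runs at 55.800°; with |JQ| = 10.0, Q = (-13.885, -8.3688). Then |AQ| = |Q − A| = 8.9350.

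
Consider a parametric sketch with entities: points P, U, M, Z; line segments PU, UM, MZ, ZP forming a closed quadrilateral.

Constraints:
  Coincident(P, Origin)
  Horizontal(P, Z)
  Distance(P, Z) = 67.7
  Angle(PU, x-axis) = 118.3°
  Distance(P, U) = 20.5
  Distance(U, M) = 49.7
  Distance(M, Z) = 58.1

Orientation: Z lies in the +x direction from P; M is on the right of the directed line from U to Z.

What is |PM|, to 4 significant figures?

29.22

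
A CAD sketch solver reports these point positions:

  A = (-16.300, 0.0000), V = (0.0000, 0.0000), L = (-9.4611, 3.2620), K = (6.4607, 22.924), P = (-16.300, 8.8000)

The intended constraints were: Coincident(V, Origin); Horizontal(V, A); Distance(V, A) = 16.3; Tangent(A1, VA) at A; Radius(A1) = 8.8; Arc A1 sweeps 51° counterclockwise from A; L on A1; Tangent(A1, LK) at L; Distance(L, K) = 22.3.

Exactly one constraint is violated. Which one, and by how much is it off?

Distance(L, K) = 22.3 — off by 3.00.

V = (0.00, 0.00) ✓; V.y = 0.00, A.y = 0.00 ✓; |VA| = 16.30 ✓; ∠(PA, AV) = 90.00° ✓; |PA| = 8.800 ✓; bearing(P→L) − bearing(P→A) = 51.00° ✓; |PL| = 8.800 ✓; ∠(PL, LK) = 90.00° ✓; |LK| = 25.30 ✗.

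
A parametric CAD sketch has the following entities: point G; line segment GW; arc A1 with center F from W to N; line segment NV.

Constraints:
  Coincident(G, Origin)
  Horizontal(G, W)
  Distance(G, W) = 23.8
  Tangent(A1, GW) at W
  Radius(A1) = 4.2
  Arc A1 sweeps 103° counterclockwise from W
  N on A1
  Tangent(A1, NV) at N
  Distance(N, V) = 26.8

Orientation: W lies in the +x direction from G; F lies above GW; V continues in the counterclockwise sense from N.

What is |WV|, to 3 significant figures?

31.3

G is at the origin; G and W share the same y with |GW| = 23.8 and W on the +x side, so W = (23.8, 0.00). Tangency of A1 to GW means the radius FW is perpendicular to GW, so F = W + (0, 4.2) = (23.8, 4.20). On A1, W sits at bearing -90° from F; a 103° counterclockwise sweep puts N at bearing 13°, so N = F + 4.2·(cos 13°, sin 13°) = (27.9, 5.14). Since A1 is tangent to NV there, FN ⟂ NV, so NV runs along (−sin 13°, cos 13°); with |NV| = 26.8, V = (21.9, 31.3). Then |WV| = |V − W| = 31.3.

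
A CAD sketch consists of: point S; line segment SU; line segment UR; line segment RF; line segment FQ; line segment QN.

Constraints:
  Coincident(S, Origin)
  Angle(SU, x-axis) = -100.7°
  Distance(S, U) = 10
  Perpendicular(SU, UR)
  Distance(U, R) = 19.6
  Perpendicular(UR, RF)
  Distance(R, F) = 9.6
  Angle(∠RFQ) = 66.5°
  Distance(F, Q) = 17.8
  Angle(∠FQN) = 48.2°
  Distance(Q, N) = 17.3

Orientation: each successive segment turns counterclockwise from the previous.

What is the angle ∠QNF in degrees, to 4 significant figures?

67.72°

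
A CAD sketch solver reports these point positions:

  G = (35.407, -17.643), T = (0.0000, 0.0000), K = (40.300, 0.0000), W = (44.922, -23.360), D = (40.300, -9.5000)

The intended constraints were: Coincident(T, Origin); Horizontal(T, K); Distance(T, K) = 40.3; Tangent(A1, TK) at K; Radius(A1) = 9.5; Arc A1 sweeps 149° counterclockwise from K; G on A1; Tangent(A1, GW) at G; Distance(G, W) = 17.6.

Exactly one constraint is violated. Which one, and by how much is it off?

Distance(G, W) = 17.6 — off by 6.50.

T = (0.00, 0.00) ✓; T.y = 0.00, K.y = 0.00 ✓; |TK| = 40.30 ✓; ∠(DK, KT) = 90.00° ✓; |DK| = 9.500 ✓; bearing(D→G) − bearing(D→K) = 149.0° ✓; |DG| = 9.500 ✓; ∠(DG, GW) = 90.00° ✓; |GW| = 11.10 ✗.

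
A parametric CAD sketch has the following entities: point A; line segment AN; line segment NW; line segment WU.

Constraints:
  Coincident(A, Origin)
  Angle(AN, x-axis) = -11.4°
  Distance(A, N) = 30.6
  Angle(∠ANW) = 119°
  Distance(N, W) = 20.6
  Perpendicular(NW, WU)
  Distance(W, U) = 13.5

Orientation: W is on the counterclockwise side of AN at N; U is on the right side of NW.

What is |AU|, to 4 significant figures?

53.64

A is at the origin; AN runs at -11.4° with length 30.6, so N = 30.6·(cos -11.4°, sin -11.4°) = (30.00, -6.048). ∠ANW = 119.0°, so NW runs at -11.4° + (180° − 119.0°) = 49.60° from the x-axis; with |NW| = 20.6, W = N + 20.6·(cos 49.60°, sin 49.60°) = (43.35, 9.639). NW is perpendicular to WU; with |WU| = 13.5 on the right of NW, U = W + 13.5·(0.7615, -0.6481) = (53.63, 0.8898). Then |AU| = |U − A| = 53.64.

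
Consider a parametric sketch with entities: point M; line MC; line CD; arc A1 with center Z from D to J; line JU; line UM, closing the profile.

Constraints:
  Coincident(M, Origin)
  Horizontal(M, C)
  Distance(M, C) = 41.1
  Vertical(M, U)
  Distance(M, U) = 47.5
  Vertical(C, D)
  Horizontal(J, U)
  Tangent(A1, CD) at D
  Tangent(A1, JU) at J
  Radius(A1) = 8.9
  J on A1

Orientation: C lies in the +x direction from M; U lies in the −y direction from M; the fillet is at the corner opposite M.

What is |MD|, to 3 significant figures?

56.4

M is at the origin; M and C share the same y with |MC| = 41.1 and C on the +x side, so C = (41.1, 0.00). MU is vertical with |MU| = 47.5 and U on the −y side, so U = (0.00, -47.5). The virtual corner opposite M is at (41.1, -47.5). A1 meets CD tangentially, so ZD is at right angles to CD and since A1 is tangent to JU there, ZJ ⟂ JU, with radius 8.9, so the center Z sits 8.9 in from both sides at Z = (32.2, -38.6). That places the tangent points at D = (41.1, -38.6) on CD and J = (32.2, -47.5) on JU. Then |MD| = |D − M| = 56.4.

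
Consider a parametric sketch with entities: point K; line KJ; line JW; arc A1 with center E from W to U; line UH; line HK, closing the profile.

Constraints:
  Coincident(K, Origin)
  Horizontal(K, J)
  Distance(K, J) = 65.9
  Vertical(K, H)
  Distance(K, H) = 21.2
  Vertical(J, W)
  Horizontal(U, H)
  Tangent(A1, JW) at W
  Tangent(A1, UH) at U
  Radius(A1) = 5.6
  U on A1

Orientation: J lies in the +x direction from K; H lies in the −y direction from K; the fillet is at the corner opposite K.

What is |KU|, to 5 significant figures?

63.918

K is at the origin; KJ is horizontal with |KJ| = 65.9 and J on the +x side, so J = (65.900, 0.0000). K and H share the same x with |KH| = 21.2 and H on the −y side, so H = (0.0000, -21.200). The virtual corner opposite K is at (65.900, -21.200). Since A1 is tangent to JW there, EW ⟂ JW and A1 meets UH tangentially, so EU is at right angles to UH, with radius 5.6, so the center E sits 5.6 in from both sides at E = (60.300, -15.600). That places the tangent points at W = (65.900, -15.600) on JW and U = (60.300, -21.200) on UH. Then |KU| = |U − K| = 63.918.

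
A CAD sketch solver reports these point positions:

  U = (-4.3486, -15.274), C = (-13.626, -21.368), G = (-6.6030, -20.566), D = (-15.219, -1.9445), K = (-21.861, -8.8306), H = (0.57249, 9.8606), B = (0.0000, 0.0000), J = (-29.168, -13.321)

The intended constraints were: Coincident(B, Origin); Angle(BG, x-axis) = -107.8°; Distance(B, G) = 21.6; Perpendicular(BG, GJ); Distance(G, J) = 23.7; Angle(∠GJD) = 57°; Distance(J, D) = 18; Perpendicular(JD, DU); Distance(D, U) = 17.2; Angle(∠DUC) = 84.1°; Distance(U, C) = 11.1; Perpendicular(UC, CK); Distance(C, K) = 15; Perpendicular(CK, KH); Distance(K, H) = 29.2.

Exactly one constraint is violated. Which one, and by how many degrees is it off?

Perpendicular(CK, KH) — off by 6.50°.

B = (0.00, 0.00) ✓; BG at -107.8° ✓; |BG| = 21.60 ✓; ∠(BG, GJ) = 90.00° ✓; |GJ| = 23.70 ✓; ∠GJD = 57.00° ✓; |JD| = 18.00 ✓; ∠(JD, DU) = 90.00° ✓; |DU| = 17.20 ✓; ∠DUC = 84.10° ✓; |UC| = 11.10 ✓; ∠(UC, CK) = 90.00° ✓; |CK| = 15.00 ✓; ∠(CK, KH) = 83.50° ✗; |KH| = 29.20 ✓.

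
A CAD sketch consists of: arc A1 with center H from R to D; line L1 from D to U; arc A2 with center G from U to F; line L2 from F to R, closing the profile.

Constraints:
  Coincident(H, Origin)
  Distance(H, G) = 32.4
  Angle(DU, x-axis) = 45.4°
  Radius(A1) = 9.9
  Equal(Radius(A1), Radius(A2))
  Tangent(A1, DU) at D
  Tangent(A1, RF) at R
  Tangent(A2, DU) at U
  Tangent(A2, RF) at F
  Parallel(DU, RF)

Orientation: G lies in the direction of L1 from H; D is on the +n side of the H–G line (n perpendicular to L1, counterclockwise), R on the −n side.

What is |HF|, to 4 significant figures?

33.88

The slot axis is L1's direction at 45.4°, so u = (cos 45.4°, sin 45.4°) = (0.7022, 0.7120) and n = (−sin 45.4°, cos 45.4°) = (-0.7120, 0.7022). H is at the origin and G lies 32.4 along u from H, so G = 32.4·u = (22.75, 23.07). Tangency of A1 to both parallel lines with radius 9.9 puts D and R at H ± 9.9·n: D = (-7.049, 6.951), R = (7.049, -6.951). Equal radii place U and F the same way about G: U = G + 9.9·n = (15.70, 30.02), F = G − 9.9·n = (29.80, 16.12). Then |HF| = |F − H| = 33.88.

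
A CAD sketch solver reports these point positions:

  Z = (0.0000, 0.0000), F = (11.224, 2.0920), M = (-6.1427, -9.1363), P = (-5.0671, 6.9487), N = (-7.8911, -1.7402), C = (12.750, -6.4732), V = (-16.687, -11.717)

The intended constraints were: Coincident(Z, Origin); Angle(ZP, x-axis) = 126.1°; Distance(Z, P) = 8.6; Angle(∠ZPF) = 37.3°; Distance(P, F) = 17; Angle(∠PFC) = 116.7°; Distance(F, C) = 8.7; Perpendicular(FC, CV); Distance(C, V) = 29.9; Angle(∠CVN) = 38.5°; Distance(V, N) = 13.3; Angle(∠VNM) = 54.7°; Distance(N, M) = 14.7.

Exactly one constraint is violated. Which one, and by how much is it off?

Distance(N, M) = 14.7 — off by 7.10.

Z = (0.00, 0.00) ✓; ZP at 126.1° ✓; |ZP| = 8.600 ✓; ∠ZPF = 37.30° ✓; |PF| = 17.00 ✓; ∠PFC = 116.7° ✓; |FC| = 8.700 ✓; ∠(FC, CV) = 90.00° ✓; |CV| = 29.90 ✓; ∠CVN = 38.50° ✓; |VN| = 13.30 ✓; ∠VNM = 54.70° ✓; |NM| = 7.600 ✗.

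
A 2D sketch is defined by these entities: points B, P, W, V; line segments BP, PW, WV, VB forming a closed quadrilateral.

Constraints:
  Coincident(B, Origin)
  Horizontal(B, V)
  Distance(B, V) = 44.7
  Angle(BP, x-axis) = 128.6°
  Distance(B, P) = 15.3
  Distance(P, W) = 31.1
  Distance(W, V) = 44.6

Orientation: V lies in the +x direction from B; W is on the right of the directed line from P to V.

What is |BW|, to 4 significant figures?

16.71

Checks: |PW| = 31.10 ✓; |WV| = 44.60 ✓.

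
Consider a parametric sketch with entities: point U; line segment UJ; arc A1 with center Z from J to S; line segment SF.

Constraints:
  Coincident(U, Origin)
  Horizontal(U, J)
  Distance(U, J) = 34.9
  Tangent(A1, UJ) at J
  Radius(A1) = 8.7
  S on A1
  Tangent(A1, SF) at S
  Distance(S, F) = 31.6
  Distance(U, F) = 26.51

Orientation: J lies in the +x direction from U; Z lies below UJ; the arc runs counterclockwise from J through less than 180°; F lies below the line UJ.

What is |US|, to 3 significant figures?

28.7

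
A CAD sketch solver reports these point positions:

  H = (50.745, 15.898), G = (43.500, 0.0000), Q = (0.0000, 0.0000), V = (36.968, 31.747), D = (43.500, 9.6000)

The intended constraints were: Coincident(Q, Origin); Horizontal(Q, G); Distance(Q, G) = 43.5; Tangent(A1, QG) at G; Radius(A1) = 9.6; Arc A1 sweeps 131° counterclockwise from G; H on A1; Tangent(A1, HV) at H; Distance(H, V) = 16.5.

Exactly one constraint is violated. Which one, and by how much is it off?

Distance(H, V) = 16.5 — off by 4.50.

Q = (0.00, 0.00) ✓; Q.y = 0.00, G.y = 0.00 ✓; |QG| = 43.50 ✓; ∠(DG, GQ) = 90.00° ✓; |DG| = 9.600 ✓; bearing(D→H) − bearing(D→G) = 131.0° ✓; |DH| = 9.600 ✓; ∠(DH, HV) = 90.00° ✓; |HV| = 21.00 ✗.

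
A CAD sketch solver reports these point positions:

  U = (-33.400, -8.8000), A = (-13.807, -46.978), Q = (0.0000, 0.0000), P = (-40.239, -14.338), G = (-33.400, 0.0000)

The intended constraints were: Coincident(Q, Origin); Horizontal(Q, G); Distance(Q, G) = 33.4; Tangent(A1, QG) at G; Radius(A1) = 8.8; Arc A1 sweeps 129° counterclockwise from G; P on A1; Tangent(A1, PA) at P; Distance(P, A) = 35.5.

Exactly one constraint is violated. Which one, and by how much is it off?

Distance(P, A) = 35.5 — off by 6.50.

Q = (0.00, 0.00) ✓; Q.y = 0.00, G.y = 0.00 ✓; |QG| = 33.40 ✓; ∠(UG, GQ) = 90.00° ✓; |UG| = 8.800 ✓; bearing(U→P) − bearing(U→G) = 129.0° ✓; |UP| = 8.800 ✓; ∠(UP, PA) = 90.00° ✓; |PA| = 42.00 ✗.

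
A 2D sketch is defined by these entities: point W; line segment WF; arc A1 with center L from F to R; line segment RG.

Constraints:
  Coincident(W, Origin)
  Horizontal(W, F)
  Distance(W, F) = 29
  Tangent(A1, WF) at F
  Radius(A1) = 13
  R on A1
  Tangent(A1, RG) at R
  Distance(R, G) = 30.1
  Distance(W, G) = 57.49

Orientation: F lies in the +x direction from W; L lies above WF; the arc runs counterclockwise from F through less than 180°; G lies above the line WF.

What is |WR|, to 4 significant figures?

44.56

W is at the origin; W and F share the same y with |WF| = 29.0 and F on the +x side, so F = (29.00, 0.000). The tangent condition forces LF to be normal to WF, so L = F + (0, 13) = (29.00, 13.00). Since LR ⟂ RG (tangency), |LG| = √(13.0² + 30.1²) = 32.79 regardless of where R sits on A1. So G lies on both circle(W, 57.49) and circle(L, 32.79); the above-WF intersection is G = (35.64, 45.11). R is the foot of the tangent from G: R = (41.73, 15.63).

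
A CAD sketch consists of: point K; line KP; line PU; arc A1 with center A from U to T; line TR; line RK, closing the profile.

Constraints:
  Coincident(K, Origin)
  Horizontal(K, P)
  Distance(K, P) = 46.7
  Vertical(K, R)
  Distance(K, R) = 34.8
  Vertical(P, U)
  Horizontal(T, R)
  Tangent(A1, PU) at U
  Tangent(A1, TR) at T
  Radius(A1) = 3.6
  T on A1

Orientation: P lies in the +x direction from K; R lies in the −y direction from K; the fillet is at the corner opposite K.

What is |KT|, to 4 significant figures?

55.40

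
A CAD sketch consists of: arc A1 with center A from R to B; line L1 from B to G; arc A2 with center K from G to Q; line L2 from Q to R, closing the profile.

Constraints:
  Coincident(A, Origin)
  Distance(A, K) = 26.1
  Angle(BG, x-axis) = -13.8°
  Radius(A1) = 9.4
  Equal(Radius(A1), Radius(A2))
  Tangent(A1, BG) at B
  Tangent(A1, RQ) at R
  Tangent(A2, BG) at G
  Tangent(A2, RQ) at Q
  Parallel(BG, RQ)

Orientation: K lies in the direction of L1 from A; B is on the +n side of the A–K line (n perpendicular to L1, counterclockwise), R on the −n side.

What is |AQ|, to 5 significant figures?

27.741

Tangency of A1 to both parallel lines with radius 9.4 puts B and R at A ± 9.4·n: B = (2.2422, 9.1287), R = (-2.2422, -9.1287). Equal radii place G and Q the same way about K: G = K + 9.4·n = (27.589, 2.9029), Q = K − 9.4·n = (23.104, -15.354). Then |AQ| = |Q − A| = 27.741.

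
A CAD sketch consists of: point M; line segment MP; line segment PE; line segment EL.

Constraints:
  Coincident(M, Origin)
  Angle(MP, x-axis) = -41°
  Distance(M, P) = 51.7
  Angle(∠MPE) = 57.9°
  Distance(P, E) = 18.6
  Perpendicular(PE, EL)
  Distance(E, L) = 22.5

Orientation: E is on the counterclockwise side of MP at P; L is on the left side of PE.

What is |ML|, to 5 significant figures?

23.071

M is at the origin; MP runs at -41.0° with length 51.7, so P = 51.7·(cos -41.0°, sin -41.0°) = (39.018, -33.918). ∠MPE = 57.9°, so PE runs at -41.0° + (180° − 57.9°) = 81.100° from the x-axis; with |PE| = 18.6, E = P + 18.6·(cos 81.100°, sin 81.100°) = (41.896, -15.542). The perpendicularity gives EL at right angles to PE; with |EL| = 22.5 on the left of PE, L = E + 22.5·(-0.98796, 0.15471) = (19.667, -12.061). Then |ML| = |L − M| = 23.071.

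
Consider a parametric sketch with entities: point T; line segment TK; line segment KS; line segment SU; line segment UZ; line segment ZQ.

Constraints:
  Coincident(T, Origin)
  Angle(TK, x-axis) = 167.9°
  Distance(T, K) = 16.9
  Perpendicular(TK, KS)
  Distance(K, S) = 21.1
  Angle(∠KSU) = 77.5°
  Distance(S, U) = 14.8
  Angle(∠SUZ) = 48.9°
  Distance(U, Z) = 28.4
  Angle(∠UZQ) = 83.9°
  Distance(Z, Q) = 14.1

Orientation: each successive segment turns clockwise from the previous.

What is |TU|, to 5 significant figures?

18.064

The perpendicularity gives KS at right angles to TK, so KS runs at 77.900°; with |KS| = 21.1, S = (-12.102, 24.174). ∠KSU = 77.5° gives SU at -24.600° from the x-axis; with |SU| = 14.8, U = (1.3551, 18.013). Then |TU| = |U − T| = 18.064.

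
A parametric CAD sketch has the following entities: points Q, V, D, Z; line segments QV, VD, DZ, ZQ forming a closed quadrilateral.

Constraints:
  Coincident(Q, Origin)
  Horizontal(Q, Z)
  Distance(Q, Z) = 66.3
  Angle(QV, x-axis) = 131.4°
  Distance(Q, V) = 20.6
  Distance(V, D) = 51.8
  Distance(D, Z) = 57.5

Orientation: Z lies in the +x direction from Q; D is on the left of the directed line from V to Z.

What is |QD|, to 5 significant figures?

53.109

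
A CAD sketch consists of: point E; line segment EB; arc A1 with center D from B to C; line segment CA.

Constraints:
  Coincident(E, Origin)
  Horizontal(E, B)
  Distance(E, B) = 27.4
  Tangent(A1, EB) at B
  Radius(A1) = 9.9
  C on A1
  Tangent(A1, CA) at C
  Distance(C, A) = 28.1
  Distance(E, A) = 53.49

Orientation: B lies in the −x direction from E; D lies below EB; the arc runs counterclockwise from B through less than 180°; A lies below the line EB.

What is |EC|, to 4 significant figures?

38.54

Checks: E = (0.00, 0.00) ✓; ∠(DB, BE) = 90.00° ✓; |DB| = 9.900 ✓; |DC| = 9.900 ✓; ∠(DC, CA) = 90.00° ✓; |CA| = 28.10 ✓; |EA| = 53.49 ✓.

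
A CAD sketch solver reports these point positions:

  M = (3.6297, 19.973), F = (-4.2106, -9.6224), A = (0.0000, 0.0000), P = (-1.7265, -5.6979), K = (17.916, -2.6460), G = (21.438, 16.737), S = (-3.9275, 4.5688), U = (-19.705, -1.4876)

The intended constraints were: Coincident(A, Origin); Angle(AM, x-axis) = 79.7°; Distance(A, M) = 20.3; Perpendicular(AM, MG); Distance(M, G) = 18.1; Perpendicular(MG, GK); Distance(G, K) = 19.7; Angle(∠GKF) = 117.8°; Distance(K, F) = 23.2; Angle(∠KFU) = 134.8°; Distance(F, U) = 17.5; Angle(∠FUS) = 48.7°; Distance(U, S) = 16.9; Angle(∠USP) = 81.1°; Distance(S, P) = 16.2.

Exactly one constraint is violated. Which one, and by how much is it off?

Distance(S, P) = 16.2 — off by 5.70.

A = (0.00, 0.00) ✓; AM at 79.70° ✓; |AM| = 20.30 ✓; ∠(AM, MG) = 90.00° ✓; |MG| = 18.10 ✓; ∠(MG, GK) = 90.00° ✓; |GK| = 19.70 ✓; ∠GKF = 117.8° ✓; |KF| = 23.20 ✓; ∠KFU = 134.8° ✓; |FU| = 17.50 ✓; ∠FUS = 48.70° ✓; |US| = 16.90 ✓; ∠USP = 81.10° ✓; |SP| = 10.50 ✗.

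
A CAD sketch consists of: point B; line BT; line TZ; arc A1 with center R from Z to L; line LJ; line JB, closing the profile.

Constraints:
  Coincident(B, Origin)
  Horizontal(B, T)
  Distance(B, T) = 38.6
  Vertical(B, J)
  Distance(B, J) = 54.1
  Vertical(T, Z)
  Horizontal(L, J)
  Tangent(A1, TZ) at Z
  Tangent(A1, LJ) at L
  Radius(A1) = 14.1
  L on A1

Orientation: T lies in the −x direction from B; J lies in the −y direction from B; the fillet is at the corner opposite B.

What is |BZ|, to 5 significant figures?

55.587

B is at the origin; B and T share the same y with |BT| = 38.6 and T on the −x side, so T = (-38.600, 0.0000). B and J share the same x with |BJ| = 54.1 and J on the −y side, so J = (0.0000, -54.100). The virtual corner opposite B is at (-38.600, -54.100). A1 meets TZ tangentially, so RZ is at right angles to TZ and the tangent condition forces RL to be normal to LJ, with radius 14.1, so the center R sits 14.1 in from both sides at R = (-24.500, -40.000). That places the tangent points at Z = (-38.600, -40.000) on TZ and L = (-24.500, -54.100) on LJ. Then |BZ| = |Z − B| = 55.587.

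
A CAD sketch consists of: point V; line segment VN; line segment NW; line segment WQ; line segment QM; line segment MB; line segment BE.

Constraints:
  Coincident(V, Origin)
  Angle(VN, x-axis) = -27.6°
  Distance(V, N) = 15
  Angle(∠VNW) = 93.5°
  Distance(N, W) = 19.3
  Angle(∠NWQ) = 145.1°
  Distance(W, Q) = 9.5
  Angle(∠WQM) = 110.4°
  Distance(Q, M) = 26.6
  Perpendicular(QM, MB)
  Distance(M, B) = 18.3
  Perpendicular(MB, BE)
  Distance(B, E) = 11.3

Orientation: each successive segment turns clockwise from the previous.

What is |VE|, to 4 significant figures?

6.496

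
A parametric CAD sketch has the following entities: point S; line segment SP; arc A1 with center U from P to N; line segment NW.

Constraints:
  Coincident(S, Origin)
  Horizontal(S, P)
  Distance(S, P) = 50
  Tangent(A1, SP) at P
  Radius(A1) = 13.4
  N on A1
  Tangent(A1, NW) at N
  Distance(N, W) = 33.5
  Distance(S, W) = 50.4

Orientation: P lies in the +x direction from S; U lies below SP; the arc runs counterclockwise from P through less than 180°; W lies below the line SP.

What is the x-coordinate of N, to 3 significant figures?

37.1

S is at the origin; S and P share the same y with |SP| = 50.0 and P on the +x side, so P = (50.0, 0.00). Since A1 is tangent to SP there, UP ⟂ SP, so U = P + (0, -13.4) = (50.0, -13.4). Since UN ⟂ NW (tangency), |UW| = √(13.4² + 33.5²) = 36.1 regardless of where N sits on A1. So W lies on both circle(S, 50.4) and circle(U, 36.1); the below-SP intersection is W = (27.9, -41.9). N is the foot of the tangent from W: N = (37.1, -9.73).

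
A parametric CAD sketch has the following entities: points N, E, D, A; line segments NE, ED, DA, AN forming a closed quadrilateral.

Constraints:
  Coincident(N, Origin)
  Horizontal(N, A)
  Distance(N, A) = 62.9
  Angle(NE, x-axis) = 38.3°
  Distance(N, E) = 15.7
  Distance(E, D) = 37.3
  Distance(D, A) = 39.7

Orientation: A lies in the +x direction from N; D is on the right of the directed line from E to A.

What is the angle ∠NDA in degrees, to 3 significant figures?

108°

Checks: |NA| = 62.90 ✓; |NE| = 15.70 ✓; |ED| = 37.30 ✓; |DA| = 39.70 ✓.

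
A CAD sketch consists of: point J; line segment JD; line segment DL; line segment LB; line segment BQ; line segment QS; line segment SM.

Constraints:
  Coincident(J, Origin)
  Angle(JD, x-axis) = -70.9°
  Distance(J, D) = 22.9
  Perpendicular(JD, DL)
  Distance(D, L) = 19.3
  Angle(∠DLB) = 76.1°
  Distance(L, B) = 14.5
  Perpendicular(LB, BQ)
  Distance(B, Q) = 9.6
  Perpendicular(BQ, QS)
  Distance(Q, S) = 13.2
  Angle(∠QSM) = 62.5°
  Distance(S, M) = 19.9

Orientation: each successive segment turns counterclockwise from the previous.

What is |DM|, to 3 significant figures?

27.4

J is at the origin; JD runs at -70.9° with length 22.9, so D = (7.49, -21.6). The perpendicularity gives DL at right angles to JD, so DL runs at 19.1°; with |DL| = 19.3, L = (25.7, -15.3). ∠DLB = 76.1° gives LB at 123° from the x-axis; with |LB| = 14.5, B = (17.8, -3.16). LB ⟂ BQ, so BQ runs at -147°; with |BQ| = 9.6, Q = (9.78, -8.39). The perpendicularity gives QS at right angles to BQ, so QS runs at -57.0°; with |QS| = 13.2, S = (17.0, -19.5). ∠QSM = 62.5° gives SM at 60.5° from the x-axis; with |SM| = 19.9, M = (26.8, -2.14). Then |DM| = |M − D| = 27.4.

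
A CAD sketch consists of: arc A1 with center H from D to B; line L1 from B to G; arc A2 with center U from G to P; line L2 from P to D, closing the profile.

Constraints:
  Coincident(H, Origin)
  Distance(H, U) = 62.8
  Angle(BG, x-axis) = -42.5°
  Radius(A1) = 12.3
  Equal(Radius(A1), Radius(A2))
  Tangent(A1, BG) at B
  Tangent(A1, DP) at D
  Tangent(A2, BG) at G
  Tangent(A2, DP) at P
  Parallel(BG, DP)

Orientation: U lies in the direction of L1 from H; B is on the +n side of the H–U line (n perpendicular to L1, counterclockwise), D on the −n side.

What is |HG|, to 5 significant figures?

63.993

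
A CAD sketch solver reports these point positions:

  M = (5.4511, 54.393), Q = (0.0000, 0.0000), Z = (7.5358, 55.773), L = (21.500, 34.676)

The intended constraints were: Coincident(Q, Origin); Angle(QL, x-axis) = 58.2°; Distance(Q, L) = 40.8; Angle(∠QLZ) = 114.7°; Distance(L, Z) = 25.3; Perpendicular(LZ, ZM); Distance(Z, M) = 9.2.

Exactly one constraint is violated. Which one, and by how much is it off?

Distance(Z, M) = 9.2 — off by 6.70.

Q = (0.00, 0.00) ✓; QL at 58.20° ✓; |QL| = 40.80 ✓; ∠QLZ = 114.7° ✓; |LZ| = 25.30 ✓; ∠(LZ, ZM) = 90.00° ✓; |ZM| = 2.500 ✗.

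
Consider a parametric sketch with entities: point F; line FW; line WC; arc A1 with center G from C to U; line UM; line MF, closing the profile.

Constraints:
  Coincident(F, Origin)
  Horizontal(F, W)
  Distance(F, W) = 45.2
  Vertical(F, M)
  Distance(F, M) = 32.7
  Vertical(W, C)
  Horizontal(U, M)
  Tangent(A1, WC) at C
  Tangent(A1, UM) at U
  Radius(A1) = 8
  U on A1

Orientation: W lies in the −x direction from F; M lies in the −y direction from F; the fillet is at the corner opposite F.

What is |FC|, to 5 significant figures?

51.509

The virtual corner opposite F is at (-45.200, -32.700). The tangent condition forces GC to be normal to WC and A1 meets UM tangentially, so GU is at right angles to UM, with radius 8.0, so the center G sits 8.0 in from both sides at G = (-37.200, -24.700). That places the tangent points at C = (-45.200, -24.700) on WC and U = (-37.200, -32.700) on UM. Then |FC| = |C − F| = 51.509.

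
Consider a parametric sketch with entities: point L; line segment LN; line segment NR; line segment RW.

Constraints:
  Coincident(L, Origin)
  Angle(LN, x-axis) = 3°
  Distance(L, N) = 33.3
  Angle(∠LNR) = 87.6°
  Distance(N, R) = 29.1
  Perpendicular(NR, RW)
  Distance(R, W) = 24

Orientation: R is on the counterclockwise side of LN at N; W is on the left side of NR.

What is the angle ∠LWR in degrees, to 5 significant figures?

108.50°

L is at the origin; LN runs at 3.0° with length 33.3, so N = 33.3·(cos 3.0°, sin 3.0°) = (33.254, 1.7428). ∠LNR = 87.6°, so NR runs at 3.0° + (180° − 87.6°) = 95.400° from the x-axis; with |NR| = 29.1, R = N + 29.1·(cos 95.400°, sin 95.400°) = (30.516, 30.714). NR is perpendicular to RW; with |RW| = 24.0 on the left of NR, W = R + 24.0·(-0.99556, -0.094108) = (6.6223, 28.455). Then cos ∠LWR = WL·WR / (|WL||WR|), giving 108.50°.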